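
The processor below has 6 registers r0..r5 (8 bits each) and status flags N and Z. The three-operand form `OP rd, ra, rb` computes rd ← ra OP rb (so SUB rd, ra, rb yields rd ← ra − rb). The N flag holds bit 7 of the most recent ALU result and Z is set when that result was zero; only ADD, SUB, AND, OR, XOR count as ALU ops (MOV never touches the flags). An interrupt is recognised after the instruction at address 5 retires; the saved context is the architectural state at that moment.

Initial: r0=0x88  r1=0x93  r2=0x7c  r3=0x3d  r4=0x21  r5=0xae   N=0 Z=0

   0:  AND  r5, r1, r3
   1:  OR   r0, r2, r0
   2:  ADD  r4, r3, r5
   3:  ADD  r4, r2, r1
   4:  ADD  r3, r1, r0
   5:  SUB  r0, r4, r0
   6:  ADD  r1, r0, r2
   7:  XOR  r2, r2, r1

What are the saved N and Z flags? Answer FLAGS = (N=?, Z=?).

after  0: r0=0x88 r1=0x93 r2=0x7c r3=0x3d r4=0x21 r5=0x11  N=0 Z=0
after  1: r0=0xfc r1=0x93 r2=0x7c r3=0x3d r4=0x21 r5=0x11  N=1 Z=0
after  2: r0=0xfc r1=0x93 r2=0x7c r3=0x3d r4=0x4e r5=0x11  N=0 Z=0
after  3: r0=0xfc r1=0x93 r2=0x7c r3=0x3d r4=0x0f r5=0x11  N=0 Z=0
after  4: r0=0xfc r1=0x93 r2=0x7c r3=0x8f r4=0x0f r5=0x11  N=1 Z=0
after  5: r0=0x13 r1=0x93 r2=0x7c r3=0x8f r4=0x0f r5=0x11  N=0 Z=0
-- IRQ taken; context saved, return-PC = 6 --

FLAGS = (N=0, Z=0)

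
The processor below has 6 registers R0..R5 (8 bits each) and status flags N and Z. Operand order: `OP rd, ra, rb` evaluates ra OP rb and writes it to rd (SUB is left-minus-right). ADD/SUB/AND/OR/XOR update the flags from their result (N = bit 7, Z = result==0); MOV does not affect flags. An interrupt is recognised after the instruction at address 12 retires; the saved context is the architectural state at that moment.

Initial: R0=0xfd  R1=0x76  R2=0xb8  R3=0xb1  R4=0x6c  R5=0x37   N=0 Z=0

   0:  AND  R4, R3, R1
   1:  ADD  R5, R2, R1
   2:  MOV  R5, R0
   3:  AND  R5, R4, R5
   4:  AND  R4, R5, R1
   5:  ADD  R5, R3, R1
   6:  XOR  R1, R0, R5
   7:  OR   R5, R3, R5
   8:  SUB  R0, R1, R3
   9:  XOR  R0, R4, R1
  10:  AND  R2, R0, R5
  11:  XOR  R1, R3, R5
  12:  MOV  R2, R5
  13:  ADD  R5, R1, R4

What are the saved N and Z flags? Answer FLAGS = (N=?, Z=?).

after  0: R0=0xfd R1=0x76 R2=0xb8 R3=0xb1 R4=0x30 R5=0x37  N=0 Z=0
after  1: R0=0xfd R1=0x76 R2=0xb8 R3=0xb1 R4=0x30 R5=0x2e  N=0 Z=0
after  2: R0=0xfd R1=0x76 R2=0xb8 R3=0xb1 R4=0x30 R5=0xfd  N=0 Z=0
after  3: R0=0xfd R1=0x76 R2=0xb8 R3=0xb1 R4=0x30 R5=0x30  N=0 Z=0
after  4: R0=0xfd R1=0x76 R2=0xb8 R3=0xb1 R4=0x30 R5=0x30  N=0 Z=0
after  5: R0=0xfd R1=0x76 R2=0xb8 R3=0xb1 R4=0x30 R5=0x27  N=0 Z=0
after  6: R0=0xfd R1=0xda R2=0xb8 R3=0xb1 R4=0x30 R5=0x27  N=1 Z=0
after  7: R0=0xfd R1=0xda R2=0xb8 R3=0xb1 R4=0x30 R5=0xb7  N=1 Z=0
after  8: R0=0x29 R1=0xda R2=0xb8 R3=0xb1 R4=0x30 R5=0xb7  N=0 Z=0
after  9: R0=0xea R1=0xda R2=0xb8 R3=0xb1 R4=0x30 R5=0xb7  N=1 Z=0
after 10: R0=0xea R1=0xda R2=0xa2 R3=0xb1 R4=0x30 R5=0xb7  N=1 Z=0
after 11: R0=0xea R1=0x06 R2=0xa2 R3=0xb1 R4=0x30 R5=0xb7  N=0 Z=0
after 12: R0=0xea R1=0x06 R2=0xb7 R3=0xb1 R4=0x30 R5=0xb7  N=0 Z=0
-- IRQ taken; context saved, return-PC = 13 --

FLAGS = (N=0, Z=0)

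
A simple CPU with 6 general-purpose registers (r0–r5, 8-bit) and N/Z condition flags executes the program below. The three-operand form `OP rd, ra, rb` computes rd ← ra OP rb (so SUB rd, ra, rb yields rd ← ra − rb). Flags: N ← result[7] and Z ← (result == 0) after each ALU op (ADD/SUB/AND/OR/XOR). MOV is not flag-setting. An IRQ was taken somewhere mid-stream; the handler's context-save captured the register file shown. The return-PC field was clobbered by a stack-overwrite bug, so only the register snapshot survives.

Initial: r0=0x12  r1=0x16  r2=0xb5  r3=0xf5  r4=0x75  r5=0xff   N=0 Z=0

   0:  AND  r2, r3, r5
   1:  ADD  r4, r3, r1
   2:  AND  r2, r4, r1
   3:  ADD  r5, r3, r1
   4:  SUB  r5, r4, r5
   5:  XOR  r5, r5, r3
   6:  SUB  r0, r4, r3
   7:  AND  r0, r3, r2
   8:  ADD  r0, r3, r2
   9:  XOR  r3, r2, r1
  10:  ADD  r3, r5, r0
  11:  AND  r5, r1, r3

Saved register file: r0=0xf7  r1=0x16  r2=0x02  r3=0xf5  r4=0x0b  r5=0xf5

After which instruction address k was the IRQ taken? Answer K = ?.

after  0: r0=0x12 r1=0x16 r2=0xf5 r3=0xf5 r4=0x75 r5=0xff  N=1 Z=0
after  1: r0=0x12 r1=0x16 r2=0xf5 r3=0xf5 r4=0x0b r5=0xff  N=0 Z=0
after  2: r0=0x12 r1=0x16 r2=0x02 r3=0xf5 r4=0x0b r5=0xff  N=0 Z=0
after  3: r0=0x12 r1=0x16 r2=0x02 r3=0xf5 r4=0x0b r5=0x0b  N=0 Z=0
after  4: r0=0x12 r1=0x16 r2=0x02 r3=0xf5 r4=0x0b r5=0x00  N=0 Z=1
after  5: r0=0x12 r1=0x16 r2=0x02 r3=0xf5 r4=0x0b r5=0xf5  N=1 Z=0
after  6: r0=0x16 r1=0x16 r2=0x02 r3=0xf5 r4=0x0b r5=0xf5  N=0 Z=0
after  7: r0=0x00 r1=0x16 r2=0x02 r3=0xf5 r4=0x0b r5=0xf5  N=0 Z=1
after  8: r0=0xf7 r1=0x16 r2=0x02 r3=0xf5 r4=0x0b r5=0xf5  N=1 Z=0
-- IRQ taken; context saved, return-PC = 9 --

K = 8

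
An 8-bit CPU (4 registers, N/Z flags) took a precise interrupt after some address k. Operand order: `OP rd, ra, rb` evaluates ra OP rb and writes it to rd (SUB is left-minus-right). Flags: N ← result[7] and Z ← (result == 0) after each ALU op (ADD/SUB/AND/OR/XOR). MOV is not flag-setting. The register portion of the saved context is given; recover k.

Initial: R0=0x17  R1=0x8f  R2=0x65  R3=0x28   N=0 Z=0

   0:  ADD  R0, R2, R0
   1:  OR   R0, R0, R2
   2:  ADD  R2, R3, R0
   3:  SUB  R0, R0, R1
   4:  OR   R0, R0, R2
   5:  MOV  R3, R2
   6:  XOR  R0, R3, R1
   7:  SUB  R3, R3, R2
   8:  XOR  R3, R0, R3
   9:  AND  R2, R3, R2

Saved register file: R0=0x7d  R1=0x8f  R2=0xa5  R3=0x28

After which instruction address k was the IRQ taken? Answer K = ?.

after  0: R0=0x7c R1=0x8f R2=0x65 R3=0x28  N=0 Z=0
after  1: R0=0x7d R1=0x8f R2=0x65 R3=0x28  N=0 Z=0
after  2: R0=0x7d R1=0x8f R2=0xa5 R3=0x28  N=1 Z=0
-- IRQ taken; context saved, return-PC = 3 --

K = 2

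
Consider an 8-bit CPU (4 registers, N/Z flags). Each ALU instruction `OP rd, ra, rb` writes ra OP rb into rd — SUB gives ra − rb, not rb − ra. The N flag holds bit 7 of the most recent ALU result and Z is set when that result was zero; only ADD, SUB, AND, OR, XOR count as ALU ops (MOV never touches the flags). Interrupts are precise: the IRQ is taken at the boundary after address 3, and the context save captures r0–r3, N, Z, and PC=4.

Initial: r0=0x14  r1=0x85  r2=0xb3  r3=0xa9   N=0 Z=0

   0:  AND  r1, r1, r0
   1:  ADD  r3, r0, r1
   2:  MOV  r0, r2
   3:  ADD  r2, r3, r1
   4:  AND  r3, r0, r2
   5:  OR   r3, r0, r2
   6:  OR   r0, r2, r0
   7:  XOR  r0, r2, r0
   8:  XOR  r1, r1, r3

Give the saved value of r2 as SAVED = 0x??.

SAVED = 0x1c

after  0: r0=0x14 r1=0x04 r2=0xb3 r3=0xa9  N=0 Z=0
after  1: r0=0x14 r1=0x04 r2=0xb3 r3=0x18  N=0 Z=0
after  2: r0=0xb3 r1=0x04 r2=0xb3 r3=0x18  N=0 Z=0
after  3: r0=0xb3 r1=0x04 r2=0x1c r3=0x18  N=0 Z=0
-- IRQ taken; context saved, return-PC = 4 --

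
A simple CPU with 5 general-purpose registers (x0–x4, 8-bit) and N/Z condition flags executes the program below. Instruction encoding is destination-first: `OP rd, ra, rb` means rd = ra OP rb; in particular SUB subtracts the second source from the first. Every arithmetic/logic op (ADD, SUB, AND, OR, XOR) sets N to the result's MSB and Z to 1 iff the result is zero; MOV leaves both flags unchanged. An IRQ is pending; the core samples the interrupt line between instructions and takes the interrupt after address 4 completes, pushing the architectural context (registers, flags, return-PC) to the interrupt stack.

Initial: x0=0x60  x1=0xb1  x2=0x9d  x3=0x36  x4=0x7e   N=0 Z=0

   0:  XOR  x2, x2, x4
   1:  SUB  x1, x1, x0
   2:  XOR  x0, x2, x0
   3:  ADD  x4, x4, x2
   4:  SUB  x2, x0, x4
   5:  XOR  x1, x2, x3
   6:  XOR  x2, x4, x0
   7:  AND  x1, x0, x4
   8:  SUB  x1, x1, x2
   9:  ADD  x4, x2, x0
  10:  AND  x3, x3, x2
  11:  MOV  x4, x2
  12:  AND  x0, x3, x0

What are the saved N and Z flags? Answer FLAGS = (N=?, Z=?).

FLAGS = (N=0, Z=0)

after  0: x0=0x60 x1=0xb1 x2=0xe3 x3=0x36 x4=0x7e  N=1 Z=0
after  1: x0=0x60 x1=0x51 x2=0xe3 x3=0x36 x4=0x7e  N=0 Z=0
after  2: x0=0x83 x1=0x51 x2=0xe3 x3=0x36 x4=0x7e  N=1 Z=0
after  3: x0=0x83 x1=0x51 x2=0xe3 x3=0x36 x4=0x61  N=0 Z=0
after  4: x0=0x83 x1=0x51 x2=0x22 x3=0x36 x4=0x61  N=0 Z=0
-- IRQ taken; context saved, return-PC = 5 --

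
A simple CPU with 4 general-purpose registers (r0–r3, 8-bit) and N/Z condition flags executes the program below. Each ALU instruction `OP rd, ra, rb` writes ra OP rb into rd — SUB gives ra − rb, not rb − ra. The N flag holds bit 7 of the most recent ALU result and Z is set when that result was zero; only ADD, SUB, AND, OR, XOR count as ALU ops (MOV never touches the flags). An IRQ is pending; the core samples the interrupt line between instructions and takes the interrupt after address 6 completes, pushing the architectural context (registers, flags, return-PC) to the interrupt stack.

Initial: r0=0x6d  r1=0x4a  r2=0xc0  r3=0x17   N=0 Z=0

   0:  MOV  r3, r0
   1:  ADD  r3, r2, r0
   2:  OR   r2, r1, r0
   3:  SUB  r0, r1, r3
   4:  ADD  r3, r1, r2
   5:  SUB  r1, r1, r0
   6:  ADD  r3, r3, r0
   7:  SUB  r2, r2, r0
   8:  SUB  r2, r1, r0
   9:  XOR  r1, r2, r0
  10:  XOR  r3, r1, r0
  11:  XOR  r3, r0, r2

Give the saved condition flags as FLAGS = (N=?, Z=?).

after  0: r0=0x6d r1=0x4a r2=0xc0 r3=0x6d  N=0 Z=0
after  1: r0=0x6d r1=0x4a r2=0xc0 r3=0x2d  N=0 Z=0
after  2: r0=0x6d r1=0x4a r2=0x6f r3=0x2d  N=0 Z=0
after  3: r0=0x1d r1=0x4a r2=0x6f r3=0x2d  N=0 Z=0
after  4: r0=0x1d r1=0x4a r2=0x6f r3=0xb9  N=1 Z=0
after  5: r0=0x1d r1=0x2d r2=0x6f r3=0xb9  N=0 Z=0
after  6: r0=0x1d r1=0x2d r2=0x6f r3=0xd6  N=1 Z=0
-- IRQ taken; context saved, return-PC = 7 --

FLAGS = (N=1, Z=0)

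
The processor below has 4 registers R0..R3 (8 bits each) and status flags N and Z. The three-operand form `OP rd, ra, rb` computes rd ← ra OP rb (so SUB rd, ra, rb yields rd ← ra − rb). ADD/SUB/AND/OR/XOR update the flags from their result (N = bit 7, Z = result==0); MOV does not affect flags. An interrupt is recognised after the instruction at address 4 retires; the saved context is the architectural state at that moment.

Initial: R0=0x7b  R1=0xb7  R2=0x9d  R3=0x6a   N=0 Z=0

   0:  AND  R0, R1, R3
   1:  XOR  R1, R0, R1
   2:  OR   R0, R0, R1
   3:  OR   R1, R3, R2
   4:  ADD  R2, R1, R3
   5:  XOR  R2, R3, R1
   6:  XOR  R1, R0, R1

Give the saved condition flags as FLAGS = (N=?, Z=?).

after  0: R0=0x22 R1=0xb7 R2=0x9d R3=0x6a  N=0 Z=0
after  1: R0=0x22 R1=0x95 R2=0x9d R3=0x6a  N=1 Z=0
after  2: R0=0xb7 R1=0x95 R2=0x9d R3=0x6a  N=1 Z=0
after  3: R0=0xb7 R1=0xff R2=0x9d R3=0x6a  N=1 Z=0
after  4: R0=0xb7 R1=0xff R2=0x69 R3=0x6a  N=0 Z=0
-- IRQ taken; context saved, return-PC = 5 --

FLAGS = (N=0, Z=0)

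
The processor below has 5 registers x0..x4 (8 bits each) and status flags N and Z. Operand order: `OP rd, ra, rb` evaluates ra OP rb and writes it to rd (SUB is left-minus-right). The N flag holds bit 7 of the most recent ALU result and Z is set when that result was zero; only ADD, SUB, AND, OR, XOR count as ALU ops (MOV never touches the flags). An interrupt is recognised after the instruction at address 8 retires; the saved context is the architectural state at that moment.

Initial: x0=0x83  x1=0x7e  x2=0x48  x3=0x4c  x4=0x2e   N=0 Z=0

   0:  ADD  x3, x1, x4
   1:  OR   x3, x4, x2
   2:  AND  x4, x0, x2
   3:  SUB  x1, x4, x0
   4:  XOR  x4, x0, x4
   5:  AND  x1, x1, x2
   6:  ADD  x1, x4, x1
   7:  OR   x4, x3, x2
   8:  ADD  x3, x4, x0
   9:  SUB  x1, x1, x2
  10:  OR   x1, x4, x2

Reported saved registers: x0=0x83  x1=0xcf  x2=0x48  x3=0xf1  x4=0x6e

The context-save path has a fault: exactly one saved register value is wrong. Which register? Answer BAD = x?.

after  0: x0=0x83 x1=0x7e x2=0x48 x3=0xac x4=0x2e  N=1 Z=0
after  1: x0=0x83 x1=0x7e x2=0x48 x3=0x6e x4=0x2e  N=0 Z=0
after  2: x0=0x83 x1=0x7e x2=0x48 x3=0x6e x4=0x00  N=0 Z=1
after  3: x0=0x83 x1=0x7d x2=0x48 x3=0x6e x4=0x00  N=0 Z=0
after  4: x0=0x83 x1=0x7d x2=0x48 x3=0x6e x4=0x83  N=1 Z=0
after  5: x0=0x83 x1=0x48 x2=0x48 x3=0x6e x4=0x83  N=0 Z=0
after  6: x0=0x83 x1=0xcb x2=0x48 x3=0x6e x4=0x83  N=1 Z=0
after  7: x0=0x83 x1=0xcb x2=0x48 x3=0x6e x4=0x6e  N=0 Z=0
after  8: x0=0x83 x1=0xcb x2=0x48 x3=0xf1 x4=0x6e  N=1 Z=0
-- IRQ taken; context saved, return-PC = 9 --
mismatch: x1: reported 0xcf vs actual 0xcb

BAD = x1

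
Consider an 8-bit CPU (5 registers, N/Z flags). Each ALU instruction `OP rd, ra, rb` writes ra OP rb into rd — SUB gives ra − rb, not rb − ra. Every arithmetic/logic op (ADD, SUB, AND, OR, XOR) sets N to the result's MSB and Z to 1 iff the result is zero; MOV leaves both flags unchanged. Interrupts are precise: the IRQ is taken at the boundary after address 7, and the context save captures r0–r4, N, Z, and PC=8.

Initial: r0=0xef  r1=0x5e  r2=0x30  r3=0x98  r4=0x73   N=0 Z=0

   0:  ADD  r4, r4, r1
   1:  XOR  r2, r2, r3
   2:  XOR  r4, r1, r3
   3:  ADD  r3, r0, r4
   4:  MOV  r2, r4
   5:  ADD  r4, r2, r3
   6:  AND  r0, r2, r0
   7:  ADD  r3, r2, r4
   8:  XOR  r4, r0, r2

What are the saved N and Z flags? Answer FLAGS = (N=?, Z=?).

FLAGS = (N=0, Z=0)

after  0: r0=0xef r1=0x5e r2=0x30 r3=0x98 r4=0xd1  N=1 Z=0
after  1: r0=0xef r1=0x5e r2=0xa8 r3=0x98 r4=0xd1  N=1 Z=0
after  2: r0=0xef r1=0x5e r2=0xa8 r3=0x98 r4=0xc6  N=1 Z=0
after  3: r0=0xef r1=0x5e r2=0xa8 r3=0xb5 r4=0xc6  N=1 Z=0
after  4: r0=0xef r1=0x5e r2=0xc6 r3=0xb5 r4=0xc6  N=1 Z=0
after  5: r0=0xef r1=0x5e r2=0xc6 r3=0xb5 r4=0x7b  N=0 Z=0
after  6: r0=0xc6 r1=0x5e r2=0xc6 r3=0xb5 r4=0x7b  N=1 Z=0
after  7: r0=0xc6 r1=0x5e r2=0xc6 r3=0x41 r4=0x7b  N=0 Z=0
-- IRQ taken; context saved, return-PC = 8 --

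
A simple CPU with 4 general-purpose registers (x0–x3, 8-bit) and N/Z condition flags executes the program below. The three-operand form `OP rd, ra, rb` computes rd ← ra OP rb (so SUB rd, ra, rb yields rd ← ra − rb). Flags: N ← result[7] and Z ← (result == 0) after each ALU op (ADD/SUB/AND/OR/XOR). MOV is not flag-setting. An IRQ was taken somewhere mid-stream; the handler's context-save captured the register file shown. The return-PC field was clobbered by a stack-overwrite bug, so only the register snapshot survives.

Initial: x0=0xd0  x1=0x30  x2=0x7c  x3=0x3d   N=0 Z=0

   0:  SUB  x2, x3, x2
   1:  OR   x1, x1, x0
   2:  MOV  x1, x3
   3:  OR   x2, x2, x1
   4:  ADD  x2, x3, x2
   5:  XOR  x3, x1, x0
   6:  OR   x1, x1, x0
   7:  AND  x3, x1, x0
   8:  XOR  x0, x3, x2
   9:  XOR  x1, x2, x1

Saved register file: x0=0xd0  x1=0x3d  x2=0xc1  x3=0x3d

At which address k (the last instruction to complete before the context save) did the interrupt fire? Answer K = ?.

after  0: x0=0xd0 x1=0x30 x2=0xc1 x3=0x3d  N=1 Z=0
after  1: x0=0xd0 x1=0xf0 x2=0xc1 x3=0x3d  N=1 Z=0
after  2: x0=0xd0 x1=0x3d x2=0xc1 x3=0x3d  N=1 Z=0
-- IRQ taken; context saved, return-PC = 3 --

K = 2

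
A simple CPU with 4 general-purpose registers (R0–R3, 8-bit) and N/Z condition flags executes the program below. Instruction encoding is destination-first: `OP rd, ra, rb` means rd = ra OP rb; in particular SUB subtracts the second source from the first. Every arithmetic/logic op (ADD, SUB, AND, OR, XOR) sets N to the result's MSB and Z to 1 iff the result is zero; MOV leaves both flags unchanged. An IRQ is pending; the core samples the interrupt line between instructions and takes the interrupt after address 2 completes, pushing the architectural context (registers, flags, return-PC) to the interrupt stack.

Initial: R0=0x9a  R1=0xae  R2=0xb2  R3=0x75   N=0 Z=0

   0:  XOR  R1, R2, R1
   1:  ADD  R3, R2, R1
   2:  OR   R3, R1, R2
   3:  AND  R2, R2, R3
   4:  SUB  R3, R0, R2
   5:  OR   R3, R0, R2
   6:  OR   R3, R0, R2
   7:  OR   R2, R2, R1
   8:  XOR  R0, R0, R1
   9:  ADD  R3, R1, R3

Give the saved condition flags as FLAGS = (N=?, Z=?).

FLAGS = (N=1, Z=0)

after  0: R0=0x9a R1=0x1c R2=0xb2 R3=0x75  N=0 Z=0
after  1: R0=0x9a R1=0x1c R2=0xb2 R3=0xce  N=1 Z=0
after  2: R0=0x9a R1=0x1c R2=0xb2 R3=0xbe  N=1 Z=0
-- IRQ taken; context saved, return-PC = 3 --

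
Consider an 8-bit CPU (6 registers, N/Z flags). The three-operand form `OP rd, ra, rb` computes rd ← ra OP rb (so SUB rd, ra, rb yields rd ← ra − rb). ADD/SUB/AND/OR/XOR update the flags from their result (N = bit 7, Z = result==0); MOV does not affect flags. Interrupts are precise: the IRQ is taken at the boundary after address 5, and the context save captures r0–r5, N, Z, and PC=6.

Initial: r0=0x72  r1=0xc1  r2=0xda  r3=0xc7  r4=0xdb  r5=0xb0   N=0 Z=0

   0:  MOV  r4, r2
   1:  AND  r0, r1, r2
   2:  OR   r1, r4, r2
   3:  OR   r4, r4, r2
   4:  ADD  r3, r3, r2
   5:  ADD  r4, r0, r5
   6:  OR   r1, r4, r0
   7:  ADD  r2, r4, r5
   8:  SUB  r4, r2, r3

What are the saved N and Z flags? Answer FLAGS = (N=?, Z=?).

FLAGS = (N=0, Z=0)

after  0: r0=0x72 r1=0xc1 r2=0xda r3=0xc7 r4=0xda r5=0xb0  N=0 Z=0
after  1: r0=0xc0 r1=0xc1 r2=0xda r3=0xc7 r4=0xda r5=0xb0  N=1 Z=0
after  2: r0=0xc0 r1=0xda r2=0xda r3=0xc7 r4=0xda r5=0xb0  N=1 Z=0
after  3: r0=0xc0 r1=0xda r2=0xda r3=0xc7 r4=0xda r5=0xb0  N=1 Z=0
after  4: r0=0xc0 r1=0xda r2=0xda r3=0xa1 r4=0xda r5=0xb0  N=1 Z=0
after  5: r0=0xc0 r1=0xda r2=0xda r3=0xa1 r4=0x70 r5=0xb0  N=0 Z=0
-- IRQ taken; context saved, return-PC = 6 --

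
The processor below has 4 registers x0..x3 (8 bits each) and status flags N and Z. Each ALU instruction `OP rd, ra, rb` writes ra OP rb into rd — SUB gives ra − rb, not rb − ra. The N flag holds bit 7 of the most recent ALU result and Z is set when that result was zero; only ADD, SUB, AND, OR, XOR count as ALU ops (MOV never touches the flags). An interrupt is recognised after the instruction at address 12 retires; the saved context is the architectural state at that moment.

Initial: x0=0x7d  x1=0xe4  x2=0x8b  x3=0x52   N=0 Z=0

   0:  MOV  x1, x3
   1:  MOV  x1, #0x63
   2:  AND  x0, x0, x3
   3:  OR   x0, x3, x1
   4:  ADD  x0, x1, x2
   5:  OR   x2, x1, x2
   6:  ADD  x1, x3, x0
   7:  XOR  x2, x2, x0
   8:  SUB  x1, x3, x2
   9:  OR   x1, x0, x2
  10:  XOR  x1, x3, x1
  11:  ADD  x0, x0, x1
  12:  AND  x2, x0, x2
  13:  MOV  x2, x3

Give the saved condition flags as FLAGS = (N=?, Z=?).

FLAGS = (N=0, Z=0)

after  0: x0=0x7d x1=0x52 x2=0x8b x3=0x52  N=0 Z=0
after  1: x0=0x7d x1=0x63 x2=0x8b x3=0x52  N=0 Z=0
after  2: x0=0x50 x1=0x63 x2=0x8b x3=0x52  N=0 Z=0
after  3: x0=0x73 x1=0x63 x2=0x8b x3=0x52  N=0 Z=0
after  4: x0=0xee x1=0x63 x2=0x8b x3=0x52  N=1 Z=0
after  5: x0=0xee x1=0x63 x2=0xeb x3=0x52  N=1 Z=0
after  6: x0=0xee x1=0x40 x2=0xeb x3=0x52  N=0 Z=0
after  7: x0=0xee x1=0x40 x2=0x05 x3=0x52  N=0 Z=0
after  8: x0=0xee x1=0x4d x2=0x05 x3=0x52  N=0 Z=0
after  9: x0=0xee x1=0xef x2=0x05 x3=0x52  N=1 Z=0
after 10: x0=0xee x1=0xbd x2=0x05 x3=0x52  N=1 Z=0
after 11: x0=0xab x1=0xbd x2=0x05 x3=0x52  N=1 Z=0
after 12: x0=0xab x1=0xbd x2=0x01 x3=0x52  N=0 Z=0
-- IRQ taken; context saved, return-PC = 13 --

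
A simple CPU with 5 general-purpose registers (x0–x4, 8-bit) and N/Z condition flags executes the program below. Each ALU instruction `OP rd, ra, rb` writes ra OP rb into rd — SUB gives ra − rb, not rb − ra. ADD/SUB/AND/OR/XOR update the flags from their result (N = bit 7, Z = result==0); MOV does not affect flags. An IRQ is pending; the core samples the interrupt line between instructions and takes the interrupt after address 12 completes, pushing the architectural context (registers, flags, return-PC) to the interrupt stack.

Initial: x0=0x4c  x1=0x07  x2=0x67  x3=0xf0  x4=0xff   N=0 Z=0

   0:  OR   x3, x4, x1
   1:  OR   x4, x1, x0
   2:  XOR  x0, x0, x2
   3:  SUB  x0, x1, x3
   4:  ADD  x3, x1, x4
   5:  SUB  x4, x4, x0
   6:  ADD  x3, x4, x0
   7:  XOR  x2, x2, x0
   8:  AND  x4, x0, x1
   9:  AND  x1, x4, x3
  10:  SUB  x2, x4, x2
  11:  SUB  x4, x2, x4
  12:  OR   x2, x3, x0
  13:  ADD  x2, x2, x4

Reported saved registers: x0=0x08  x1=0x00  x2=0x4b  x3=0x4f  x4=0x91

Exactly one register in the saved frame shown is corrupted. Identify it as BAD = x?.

after  0: x0=0x4c x1=0x07 x2=0x67 x3=0xff x4=0xff  N=1 Z=0
after  1: x0=0x4c x1=0x07 x2=0x67 x3=0xff x4=0x4f  N=0 Z=0
after  2: x0=0x2b x1=0x07 x2=0x67 x3=0xff x4=0x4f  N=0 Z=0
after  3: x0=0x08 x1=0x07 x2=0x67 x3=0xff x4=0x4f  N=0 Z=0
after  4: x0=0x08 x1=0x07 x2=0x67 x3=0x56 x4=0x4f  N=0 Z=0
after  5: x0=0x08 x1=0x07 x2=0x67 x3=0x56 x4=0x47  N=0 Z=0
after  6: x0=0x08 x1=0x07 x2=0x67 x3=0x4f x4=0x47  N=0 Z=0
after  7: x0=0x08 x1=0x07 x2=0x6f x3=0x4f x4=0x47  N=0 Z=0
after  8: x0=0x08 x1=0x07 x2=0x6f x3=0x4f x4=0x00  N=0 Z=1
after  9: x0=0x08 x1=0x00 x2=0x6f x3=0x4f x4=0x00  N=0 Z=1
after 10: x0=0x08 x1=0x00 x2=0x91 x3=0x4f x4=0x00  N=1 Z=0
after 11: x0=0x08 x1=0x00 x2=0x91 x3=0x4f x4=0x91  N=1 Z=0
after 12: x0=0x08 x1=0x00 x2=0x4f x3=0x4f x4=0x91  N=0 Z=0
-- IRQ taken; context saved, return-PC = 13 --
mismatch: x2: reported 0x4b vs actual 0x4f

BAD = x2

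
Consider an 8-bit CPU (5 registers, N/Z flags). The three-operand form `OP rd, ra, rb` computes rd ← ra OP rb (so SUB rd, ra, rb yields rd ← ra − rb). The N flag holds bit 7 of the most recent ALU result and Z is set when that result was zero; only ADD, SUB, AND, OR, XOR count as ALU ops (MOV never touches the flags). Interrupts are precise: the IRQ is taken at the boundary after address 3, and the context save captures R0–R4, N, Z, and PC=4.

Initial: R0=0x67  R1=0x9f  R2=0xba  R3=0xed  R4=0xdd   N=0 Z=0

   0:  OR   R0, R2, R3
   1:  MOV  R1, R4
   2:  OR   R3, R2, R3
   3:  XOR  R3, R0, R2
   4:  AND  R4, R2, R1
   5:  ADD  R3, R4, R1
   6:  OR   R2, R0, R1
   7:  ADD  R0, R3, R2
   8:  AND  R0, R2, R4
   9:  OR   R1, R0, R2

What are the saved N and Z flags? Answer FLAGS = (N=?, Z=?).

after  0: R0=0xff R1=0x9f R2=0xba R3=0xed R4=0xdd  N=1 Z=0
after  1: R0=0xff R1=0xdd R2=0xba R3=0xed R4=0xdd  N=1 Z=0
after  2: R0=0xff R1=0xdd R2=0xba R3=0xff R4=0xdd  N=1 Z=0
after  3: R0=0xff R1=0xdd R2=0xba R3=0x45 R4=0xdd  N=0 Z=0
-- IRQ taken; context saved, return-PC = 4 --

FLAGS = (N=0, Z=0)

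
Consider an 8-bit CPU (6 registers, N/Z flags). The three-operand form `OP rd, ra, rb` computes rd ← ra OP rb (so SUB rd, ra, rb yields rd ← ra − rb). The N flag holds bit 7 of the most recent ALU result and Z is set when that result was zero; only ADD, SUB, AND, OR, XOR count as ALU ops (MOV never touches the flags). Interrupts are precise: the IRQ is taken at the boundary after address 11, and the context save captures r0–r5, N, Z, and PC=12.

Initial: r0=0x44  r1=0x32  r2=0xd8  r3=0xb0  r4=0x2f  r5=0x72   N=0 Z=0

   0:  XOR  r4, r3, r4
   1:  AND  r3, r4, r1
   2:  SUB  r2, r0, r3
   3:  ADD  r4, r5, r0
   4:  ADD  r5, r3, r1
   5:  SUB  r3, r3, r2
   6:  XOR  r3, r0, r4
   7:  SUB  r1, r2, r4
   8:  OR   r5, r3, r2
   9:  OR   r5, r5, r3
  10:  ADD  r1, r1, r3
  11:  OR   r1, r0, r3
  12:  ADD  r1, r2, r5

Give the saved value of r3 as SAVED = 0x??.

SAVED = 0xf2

after  0: r0=0x44 r1=0x32 r2=0xd8 r3=0xb0 r4=0x9f r5=0x72  N=1 Z=0
after  1: r0=0x44 r1=0x32 r2=0xd8 r3=0x12 r4=0x9f r5=0x72  N=0 Z=0
after  2: r0=0x44 r1=0x32 r2=0x32 r3=0x12 r4=0x9f r5=0x72  N=0 Z=0
after  3: r0=0x44 r1=0x32 r2=0x32 r3=0x12 r4=0xb6 r5=0x72  N=1 Z=0
after  4: r0=0x44 r1=0x32 r2=0x32 r3=0x12 r4=0xb6 r5=0x44  N=0 Z=0
after  5: r0=0x44 r1=0x32 r2=0x32 r3=0xe0 r4=0xb6 r5=0x44  N=1 Z=0
after  6: r0=0x44 r1=0x32 r2=0x32 r3=0xf2 r4=0xb6 r5=0x44  N=1 Z=0
after  7: r0=0x44 r1=0x7c r2=0x32 r3=0xf2 r4=0xb6 r5=0x44  N=0 Z=0
after  8: r0=0x44 r1=0x7c r2=0x32 r3=0xf2 r4=0xb6 r5=0xf2  N=1 Z=0
after  9: r0=0x44 r1=0x7c r2=0x32 r3=0xf2 r4=0xb6 r5=0xf2  N=1 Z=0
after 10: r0=0x44 r1=0x6e r2=0x32 r3=0xf2 r4=0xb6 r5=0xf2  N=0 Z=0
after 11: r0=0x44 r1=0xf6 r2=0x32 r3=0xf2 r4=0xb6 r5=0xf2  N=1 Z=0
-- IRQ taken; context saved, return-PC = 12 --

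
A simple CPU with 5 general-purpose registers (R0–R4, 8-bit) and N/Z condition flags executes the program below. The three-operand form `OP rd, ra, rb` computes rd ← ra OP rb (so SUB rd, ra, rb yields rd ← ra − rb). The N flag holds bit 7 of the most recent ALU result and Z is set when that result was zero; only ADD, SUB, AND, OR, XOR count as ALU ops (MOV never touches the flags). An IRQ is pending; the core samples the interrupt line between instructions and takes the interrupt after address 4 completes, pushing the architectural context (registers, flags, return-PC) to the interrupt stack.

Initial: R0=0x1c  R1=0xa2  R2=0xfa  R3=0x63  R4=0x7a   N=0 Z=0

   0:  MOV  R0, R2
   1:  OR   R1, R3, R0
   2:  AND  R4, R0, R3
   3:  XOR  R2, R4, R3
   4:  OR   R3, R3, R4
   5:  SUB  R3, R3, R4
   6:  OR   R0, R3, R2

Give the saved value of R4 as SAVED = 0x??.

after  0: R0=0xfa R1=0xa2 R2=0xfa R3=0x63 R4=0x7a  N=0 Z=0
after  1: R0=0xfa R1=0xfb R2=0xfa R3=0x63 R4=0x7a  N=1 Z=0
after  2: R0=0xfa R1=0xfb R2=0xfa R3=0x63 R4=0x62  N=0 Z=0
after  3: R0=0xfa R1=0xfb R2=0x01 R3=0x63 R4=0x62  N=0 Z=0
after  4: R0=0xfa R1=0xfb R2=0x01 R3=0x63 R4=0x62  N=0 Z=0
-- IRQ taken; context saved, return-PC = 5 --

SAVED = 0x62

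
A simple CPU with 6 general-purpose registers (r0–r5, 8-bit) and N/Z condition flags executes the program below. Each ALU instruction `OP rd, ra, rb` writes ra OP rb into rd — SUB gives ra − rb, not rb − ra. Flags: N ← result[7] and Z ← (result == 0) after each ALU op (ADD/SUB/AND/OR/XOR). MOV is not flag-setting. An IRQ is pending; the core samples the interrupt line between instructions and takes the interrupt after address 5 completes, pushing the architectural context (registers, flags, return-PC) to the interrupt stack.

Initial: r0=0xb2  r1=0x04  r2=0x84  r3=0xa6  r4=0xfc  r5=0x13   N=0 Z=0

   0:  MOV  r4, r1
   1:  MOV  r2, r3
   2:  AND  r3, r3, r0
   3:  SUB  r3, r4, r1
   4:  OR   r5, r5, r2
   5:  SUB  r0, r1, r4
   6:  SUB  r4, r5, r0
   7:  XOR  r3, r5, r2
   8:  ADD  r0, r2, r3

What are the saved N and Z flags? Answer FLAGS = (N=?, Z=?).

after  0: r0=0xb2 r1=0x04 r2=0x84 r3=0xa6 r4=0x04 r5=0x13  N=0 Z=0
after  1: r0=0xb2 r1=0x04 r2=0xa6 r3=0xa6 r4=0x04 r5=0x13  N=0 Z=0
after  2: r0=0xb2 r1=0x04 r2=0xa6 r3=0xa2 r4=0x04 r5=0x13  N=1 Z=0
after  3: r0=0xb2 r1=0x04 r2=0xa6 r3=0x00 r4=0x04 r5=0x13  N=0 Z=1
after  4: r0=0xb2 r1=0x04 r2=0xa6 r3=0x00 r4=0x04 r5=0xb7  N=1 Z=0
after  5: r0=0x00 r1=0x04 r2=0xa6 r3=0x00 r4=0x04 r5=0xb7  N=0 Z=1
-- IRQ taken; context saved, return-PC = 6 --

FLAGS = (N=0, Z=1)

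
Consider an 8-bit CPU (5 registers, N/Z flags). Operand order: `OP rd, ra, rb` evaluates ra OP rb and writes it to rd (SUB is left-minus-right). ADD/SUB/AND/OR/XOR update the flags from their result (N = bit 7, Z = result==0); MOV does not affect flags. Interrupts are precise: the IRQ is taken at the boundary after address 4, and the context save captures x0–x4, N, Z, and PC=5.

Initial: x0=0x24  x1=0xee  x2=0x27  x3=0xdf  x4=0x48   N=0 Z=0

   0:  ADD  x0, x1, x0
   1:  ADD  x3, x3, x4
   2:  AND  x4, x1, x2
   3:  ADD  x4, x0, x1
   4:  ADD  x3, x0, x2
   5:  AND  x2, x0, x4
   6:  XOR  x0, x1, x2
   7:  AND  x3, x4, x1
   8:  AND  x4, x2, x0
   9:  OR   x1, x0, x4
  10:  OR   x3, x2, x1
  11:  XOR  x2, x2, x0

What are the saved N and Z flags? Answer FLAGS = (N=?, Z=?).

after  0: x0=0x12 x1=0xee x2=0x27 x3=0xdf x4=0x48  N=0 Z=0
after  1: x0=0x12 x1=0xee x2=0x27 x3=0x27 x4=0x48  N=0 Z=0
after  2: x0=0x12 x1=0xee x2=0x27 x3=0x27 x4=0x26  N=0 Z=0
after  3: x0=0x12 x1=0xee x2=0x27 x3=0x27 x4=0x00  N=0 Z=1
after  4: x0=0x12 x1=0xee x2=0x27 x3=0x39 x4=0x00  N=0 Z=0
-- IRQ taken; context saved, return-PC = 5 --

FLAGS = (N=0, Z=0)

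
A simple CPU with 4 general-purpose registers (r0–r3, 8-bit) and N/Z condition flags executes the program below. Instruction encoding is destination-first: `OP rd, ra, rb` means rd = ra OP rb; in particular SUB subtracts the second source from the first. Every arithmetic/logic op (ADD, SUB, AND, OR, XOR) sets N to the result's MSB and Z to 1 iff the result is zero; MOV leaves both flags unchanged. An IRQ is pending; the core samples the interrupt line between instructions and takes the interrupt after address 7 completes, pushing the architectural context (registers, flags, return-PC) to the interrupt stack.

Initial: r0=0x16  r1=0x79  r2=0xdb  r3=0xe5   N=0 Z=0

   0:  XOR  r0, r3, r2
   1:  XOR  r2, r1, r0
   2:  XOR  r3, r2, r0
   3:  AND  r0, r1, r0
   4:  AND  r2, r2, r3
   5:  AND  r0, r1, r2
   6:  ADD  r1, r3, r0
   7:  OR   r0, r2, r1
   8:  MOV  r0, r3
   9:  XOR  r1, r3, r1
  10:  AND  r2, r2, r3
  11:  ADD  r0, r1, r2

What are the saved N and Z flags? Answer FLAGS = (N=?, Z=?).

after  0: r0=0x3e r1=0x79 r2=0xdb r3=0xe5  N=0 Z=0
after  1: r0=0x3e r1=0x79 r2=0x47 r3=0xe5  N=0 Z=0
after  2: r0=0x3e r1=0x79 r2=0x47 r3=0x79  N=0 Z=0
after  3: r0=0x38 r1=0x79 r2=0x47 r3=0x79  N=0 Z=0
after  4: r0=0x38 r1=0x79 r2=0x41 r3=0x79  N=0 Z=0
after  5: r0=0x41 r1=0x79 r2=0x41 r3=0x79  N=0 Z=0
after  6: r0=0x41 r1=0xba r2=0x41 r3=0x79  N=1 Z=0
after  7: r0=0xfb r1=0xba r2=0x41 r3=0x79  N=1 Z=0
-- IRQ taken; context saved, return-PC = 8 --

FLAGS = (N=1, Z=0)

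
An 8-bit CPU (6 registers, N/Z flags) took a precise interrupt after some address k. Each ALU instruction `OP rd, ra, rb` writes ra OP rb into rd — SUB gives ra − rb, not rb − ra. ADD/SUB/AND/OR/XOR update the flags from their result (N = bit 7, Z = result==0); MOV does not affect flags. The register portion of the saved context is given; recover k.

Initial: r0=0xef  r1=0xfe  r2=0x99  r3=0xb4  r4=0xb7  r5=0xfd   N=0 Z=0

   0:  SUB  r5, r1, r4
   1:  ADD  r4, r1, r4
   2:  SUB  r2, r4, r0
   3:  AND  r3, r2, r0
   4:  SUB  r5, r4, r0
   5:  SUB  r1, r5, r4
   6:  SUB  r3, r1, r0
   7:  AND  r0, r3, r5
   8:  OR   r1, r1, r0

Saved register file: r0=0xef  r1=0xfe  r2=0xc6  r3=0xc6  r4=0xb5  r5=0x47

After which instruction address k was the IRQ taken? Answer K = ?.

after  0: r0=0xef r1=0xfe r2=0x99 r3=0xb4 r4=0xb7 r5=0x47  N=0 Z=0
after  1: r0=0xef r1=0xfe r2=0x99 r3=0xb4 r4=0xb5 r5=0x47  N=1 Z=0
after  2: r0=0xef r1=0xfe r2=0xc6 r3=0xb4 r4=0xb5 r5=0x47  N=1 Z=0
after  3: r0=0xef r1=0xfe r2=0xc6 r3=0xc6 r4=0xb5 r5=0x47  N=1 Z=0
-- IRQ taken; context saved, return-PC = 4 --

K = 3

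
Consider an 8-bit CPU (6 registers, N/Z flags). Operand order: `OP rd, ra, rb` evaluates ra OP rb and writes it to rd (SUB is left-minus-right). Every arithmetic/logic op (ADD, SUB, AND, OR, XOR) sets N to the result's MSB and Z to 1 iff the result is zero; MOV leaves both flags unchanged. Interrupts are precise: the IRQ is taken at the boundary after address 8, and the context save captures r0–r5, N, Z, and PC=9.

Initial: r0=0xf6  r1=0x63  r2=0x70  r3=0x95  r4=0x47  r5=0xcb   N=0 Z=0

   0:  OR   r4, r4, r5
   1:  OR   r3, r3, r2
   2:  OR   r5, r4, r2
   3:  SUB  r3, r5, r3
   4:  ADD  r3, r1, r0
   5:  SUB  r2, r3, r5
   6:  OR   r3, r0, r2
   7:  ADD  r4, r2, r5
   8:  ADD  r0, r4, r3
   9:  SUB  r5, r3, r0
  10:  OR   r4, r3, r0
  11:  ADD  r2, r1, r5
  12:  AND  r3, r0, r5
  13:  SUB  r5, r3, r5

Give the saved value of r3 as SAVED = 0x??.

SAVED = 0xfe

after  0: r0=0xf6 r1=0x63 r2=0x70 r3=0x95 r4=0xcf r5=0xcb  N=1 Z=0
after  1: r0=0xf6 r1=0x63 r2=0x70 r3=0xf5 r4=0xcf r5=0xcb  N=1 Z=0
after  2: r0=0xf6 r1=0x63 r2=0x70 r3=0xf5 r4=0xcf r5=0xff  N=1 Z=0
after  3: r0=0xf6 r1=0x63 r2=0x70 r3=0x0a r4=0xcf r5=0xff  N=0 Z=0
after  4: r0=0xf6 r1=0x63 r2=0x70 r3=0x59 r4=0xcf r5=0xff  N=0 Z=0
after  5: r0=0xf6 r1=0x63 r2=0x5a r3=0x59 r4=0xcf r5=0xff  N=0 Z=0
after  6: r0=0xf6 r1=0x63 r2=0x5a r3=0xfe r4=0xcf r5=0xff  N=1 Z=0
after  7: r0=0xf6 r1=0x63 r2=0x5a r3=0xfe r4=0x59 r5=0xff  N=0 Z=0
after  8: r0=0x57 r1=0x63 r2=0x5a r3=0xfe r4=0x59 r5=0xff  N=0 Z=0
-- IRQ taken; context saved, return-PC = 9 --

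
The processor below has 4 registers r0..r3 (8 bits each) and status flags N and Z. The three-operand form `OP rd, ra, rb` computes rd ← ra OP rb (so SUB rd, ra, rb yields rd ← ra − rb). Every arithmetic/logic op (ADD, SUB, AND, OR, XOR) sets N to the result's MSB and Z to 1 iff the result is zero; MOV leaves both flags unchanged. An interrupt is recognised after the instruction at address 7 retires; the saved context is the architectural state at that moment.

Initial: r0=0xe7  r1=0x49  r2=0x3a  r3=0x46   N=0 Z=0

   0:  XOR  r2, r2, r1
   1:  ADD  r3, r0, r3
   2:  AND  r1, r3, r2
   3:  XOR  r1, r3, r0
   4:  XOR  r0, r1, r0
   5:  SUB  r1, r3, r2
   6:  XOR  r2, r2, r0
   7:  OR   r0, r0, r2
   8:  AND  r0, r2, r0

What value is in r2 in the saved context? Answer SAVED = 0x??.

after  0: r0=0xe7 r1=0x49 r2=0x73 r3=0x46  N=0 Z=0
after  1: r0=0xe7 r1=0x49 r2=0x73 r3=0x2d  N=0 Z=0
after  2: r0=0xe7 r1=0x21 r2=0x73 r3=0x2d  N=0 Z=0
after  3: r0=0xe7 r1=0xca r2=0x73 r3=0x2d  N=1 Z=0
after  4: r0=0x2d r1=0xca r2=0x73 r3=0x2d  N=0 Z=0
after  5: r0=0x2d r1=0xba r2=0x73 r3=0x2d  N=1 Z=0
after  6: r0=0x2d r1=0xba r2=0x5e r3=0x2d  N=0 Z=0
after  7: r0=0x7f r1=0xba r2=0x5e r3=0x2d  N=0 Z=0
-- IRQ taken; context saved, return-PC = 8 --

SAVED = 0x5e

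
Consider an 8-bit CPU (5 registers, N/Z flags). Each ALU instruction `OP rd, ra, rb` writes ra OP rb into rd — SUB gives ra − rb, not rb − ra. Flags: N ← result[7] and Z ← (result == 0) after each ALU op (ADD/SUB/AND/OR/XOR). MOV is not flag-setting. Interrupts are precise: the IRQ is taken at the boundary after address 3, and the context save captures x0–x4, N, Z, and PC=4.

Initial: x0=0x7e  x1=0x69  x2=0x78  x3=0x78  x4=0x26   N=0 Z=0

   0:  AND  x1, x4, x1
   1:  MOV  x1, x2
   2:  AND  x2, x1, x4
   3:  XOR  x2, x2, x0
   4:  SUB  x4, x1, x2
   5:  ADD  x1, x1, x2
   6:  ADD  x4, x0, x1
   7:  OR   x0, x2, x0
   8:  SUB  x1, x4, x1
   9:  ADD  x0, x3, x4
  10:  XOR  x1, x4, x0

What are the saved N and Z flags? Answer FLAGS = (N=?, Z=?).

after  0: x0=0x7e x1=0x20 x2=0x78 x3=0x78 x4=0x26  N=0 Z=0
after  1: x0=0x7e x1=0x78 x2=0x78 x3=0x78 x4=0x26  N=0 Z=0
after  2: x0=0x7e x1=0x78 x2=0x20 x3=0x78 x4=0x26  N=0 Z=0
after  3: x0=0x7e x1=0x78 x2=0x5e x3=0x78 x4=0x26  N=0 Z=0
-- IRQ taken; context saved, return-PC = 4 --

FLAGS = (N=0, Z=0)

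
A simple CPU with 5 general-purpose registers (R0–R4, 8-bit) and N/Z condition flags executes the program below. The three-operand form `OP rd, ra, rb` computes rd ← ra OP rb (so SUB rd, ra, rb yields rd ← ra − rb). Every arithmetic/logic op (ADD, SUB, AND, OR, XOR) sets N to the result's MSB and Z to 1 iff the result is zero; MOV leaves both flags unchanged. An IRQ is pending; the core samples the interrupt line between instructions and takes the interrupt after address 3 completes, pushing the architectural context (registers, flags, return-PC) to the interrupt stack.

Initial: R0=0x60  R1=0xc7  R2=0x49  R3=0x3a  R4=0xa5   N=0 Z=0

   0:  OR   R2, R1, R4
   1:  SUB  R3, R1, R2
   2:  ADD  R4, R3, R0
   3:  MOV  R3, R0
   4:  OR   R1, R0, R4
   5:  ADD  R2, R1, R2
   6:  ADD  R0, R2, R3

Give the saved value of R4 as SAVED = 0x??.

after  0: R0=0x60 R1=0xc7 R2=0xe7 R3=0x3a R4=0xa5  N=1 Z=0
after  1: R0=0x60 R1=0xc7 R2=0xe7 R3=0xe0 R4=0xa5  N=1 Z=0
after  2: R0=0x60 R1=0xc7 R2=0xe7 R3=0xe0 R4=0x40  N=0 Z=0
after  3: R0=0x60 R1=0xc7 R2=0xe7 R3=0x60 R4=0x40  N=0 Z=0
-- IRQ taken; context saved, return-PC = 4 --

SAVED = 0x40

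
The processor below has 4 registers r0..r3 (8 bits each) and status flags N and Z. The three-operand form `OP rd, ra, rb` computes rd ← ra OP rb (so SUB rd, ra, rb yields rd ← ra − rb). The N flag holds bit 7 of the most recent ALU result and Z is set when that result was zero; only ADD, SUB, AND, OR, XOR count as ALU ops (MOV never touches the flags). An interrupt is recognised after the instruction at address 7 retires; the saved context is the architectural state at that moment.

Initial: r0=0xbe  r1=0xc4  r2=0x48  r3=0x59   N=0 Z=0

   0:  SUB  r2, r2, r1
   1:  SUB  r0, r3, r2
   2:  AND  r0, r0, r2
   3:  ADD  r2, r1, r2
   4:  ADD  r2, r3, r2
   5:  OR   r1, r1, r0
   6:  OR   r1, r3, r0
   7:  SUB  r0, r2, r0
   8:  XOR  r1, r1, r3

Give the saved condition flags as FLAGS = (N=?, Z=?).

after  0: r0=0xbe r1=0xc4 r2=0x84 r3=0x59  N=1 Z=0
after  1: r0=0xd5 r1=0xc4 r2=0x84 r3=0x59  N=1 Z=0
after  2: r0=0x84 r1=0xc4 r2=0x84 r3=0x59  N=1 Z=0
after  3: r0=0x84 r1=0xc4 r2=0x48 r3=0x59  N=0 Z=0
after  4: r0=0x84 r1=0xc4 r2=0xa1 r3=0x59  N=1 Z=0
after  5: r0=0x84 r1=0xc4 r2=0xa1 r3=0x59  N=1 Z=0
after  6: r0=0x84 r1=0xdd r2=0xa1 r3=0x59  N=1 Z=0
after  7: r0=0x1d r1=0xdd r2=0xa1 r3=0x59  N=0 Z=0
-- IRQ taken; context saved, return-PC = 8 --

FLAGS = (N=0, Z=0)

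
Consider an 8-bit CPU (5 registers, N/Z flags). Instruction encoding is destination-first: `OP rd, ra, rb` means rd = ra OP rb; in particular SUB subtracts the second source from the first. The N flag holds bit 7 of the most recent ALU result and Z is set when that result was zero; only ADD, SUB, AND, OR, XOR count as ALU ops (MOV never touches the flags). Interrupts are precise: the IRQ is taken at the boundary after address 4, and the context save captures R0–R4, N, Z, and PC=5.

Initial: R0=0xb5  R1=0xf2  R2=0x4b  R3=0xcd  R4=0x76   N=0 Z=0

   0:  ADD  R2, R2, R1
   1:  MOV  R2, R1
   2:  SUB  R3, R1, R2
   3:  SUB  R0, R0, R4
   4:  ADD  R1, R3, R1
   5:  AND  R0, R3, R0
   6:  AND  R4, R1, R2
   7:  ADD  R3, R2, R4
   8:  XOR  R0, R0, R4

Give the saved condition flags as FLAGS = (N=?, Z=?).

FLAGS = (N=1, Z=0)

after  0: R0=0xb5 R1=0xf2 R2=0x3d R3=0xcd R4=0x76  N=0 Z=0
after  1: R0=0xb5 R1=0xf2 R2=0xf2 R3=0xcd R4=0x76  N=0 Z=0
after  2: R0=0xb5 R1=0xf2 R2=0xf2 R3=0x00 R4=0x76  N=0 Z=1
after  3: R0=0x3f R1=0xf2 R2=0xf2 R3=0x00 R4=0x76  N=0 Z=0
after  4: R0=0x3f R1=0xf2 R2=0xf2 R3=0x00 R4=0x76  N=1 Z=0
-- IRQ taken; context saved, return-PC = 5 --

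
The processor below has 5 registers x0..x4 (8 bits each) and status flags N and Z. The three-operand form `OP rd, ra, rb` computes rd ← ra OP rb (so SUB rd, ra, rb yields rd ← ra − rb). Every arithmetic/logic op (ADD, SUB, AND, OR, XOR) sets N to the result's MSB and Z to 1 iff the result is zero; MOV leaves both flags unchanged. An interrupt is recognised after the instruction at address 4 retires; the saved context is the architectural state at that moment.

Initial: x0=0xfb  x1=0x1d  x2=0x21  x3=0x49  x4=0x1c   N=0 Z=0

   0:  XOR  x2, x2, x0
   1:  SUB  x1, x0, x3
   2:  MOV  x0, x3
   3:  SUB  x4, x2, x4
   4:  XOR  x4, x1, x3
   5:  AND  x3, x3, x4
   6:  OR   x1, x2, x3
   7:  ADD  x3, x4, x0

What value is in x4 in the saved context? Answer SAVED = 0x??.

after  0: x0=0xfb x1=0x1d x2=0xda x3=0x49 x4=0x1c  N=1 Z=0
after  1: x0=0xfb x1=0xb2 x2=0xda x3=0x49 x4=0x1c  N=1 Z=0
after  2: x0=0x49 x1=0xb2 x2=0xda x3=0x49 x4=0x1c  N=1 Z=0
after  3: x0=0x49 x1=0xb2 x2=0xda x3=0x49 x4=0xbe  N=1 Z=0
after  4: x0=0x49 x1=0xb2 x2=0xda x3=0x49 x4=0xfb  N=1 Z=0
-- IRQ taken; context saved, return-PC = 5 --

SAVED = 0xfb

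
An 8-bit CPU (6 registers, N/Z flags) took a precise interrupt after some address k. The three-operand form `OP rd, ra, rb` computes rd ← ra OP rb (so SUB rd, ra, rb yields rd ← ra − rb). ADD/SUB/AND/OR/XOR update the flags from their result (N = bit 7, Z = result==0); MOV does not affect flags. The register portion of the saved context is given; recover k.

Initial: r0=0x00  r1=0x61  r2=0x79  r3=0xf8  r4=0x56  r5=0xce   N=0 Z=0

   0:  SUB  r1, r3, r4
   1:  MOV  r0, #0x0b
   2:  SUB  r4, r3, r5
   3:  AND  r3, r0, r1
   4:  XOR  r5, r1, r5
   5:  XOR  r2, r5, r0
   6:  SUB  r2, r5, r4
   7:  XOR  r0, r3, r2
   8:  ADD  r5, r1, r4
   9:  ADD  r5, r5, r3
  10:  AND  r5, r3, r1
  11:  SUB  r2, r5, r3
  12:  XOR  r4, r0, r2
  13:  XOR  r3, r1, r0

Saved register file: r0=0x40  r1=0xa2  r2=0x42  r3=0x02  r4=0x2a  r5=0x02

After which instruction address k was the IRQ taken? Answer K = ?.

K = 10

after  0: r0=0x00 r1=0xa2 r2=0x79 r3=0xf8 r4=0x56 r5=0xce  N=1 Z=0
after  1: r0=0x0b r1=0xa2 r2=0x79 r3=0xf8 r4=0x56 r5=0xce  N=1 Z=0
after  2: r0=0x0b r1=0xa2 r2=0x79 r3=0xf8 r4=0x2a r5=0xce  N=0 Z=0
after  3: r0=0x0b r1=0xa2 r2=0x79 r3=0x02 r4=0x2a r5=0xce  N=0 Z=0
after  4: r0=0x0b r1=0xa2 r2=0x79 r3=0x02 r4=0x2a r5=0x6c  N=0 Z=0
after  5: r0=0x0b r1=0xa2 r2=0x67 r3=0x02 r4=0x2a r5=0x6c  N=0 Z=0
after  6: r0=0x0b r1=0xa2 r2=0x42 r3=0x02 r4=0x2a r5=0x6c  N=0 Z=0
after  7: r0=0x40 r1=0xa2 r2=0x42 r3=0x02 r4=0x2a r5=0x6c  N=0 Z=0
after  8: r0=0x40 r1=0xa2 r2=0x42 r3=0x02 r4=0x2a r5=0xcc  N=1 Z=0
after  9: r0=0x40 r1=0xa2 r2=0x42 r3=0x02 r4=0x2a r5=0xce  N=1 Z=0
after 10: r0=0x40 r1=0xa2 r2=0x42 r3=0x02 r4=0x2a r5=0x02  N=0 Z=0
-- IRQ taken; context saved, return-PC = 11 --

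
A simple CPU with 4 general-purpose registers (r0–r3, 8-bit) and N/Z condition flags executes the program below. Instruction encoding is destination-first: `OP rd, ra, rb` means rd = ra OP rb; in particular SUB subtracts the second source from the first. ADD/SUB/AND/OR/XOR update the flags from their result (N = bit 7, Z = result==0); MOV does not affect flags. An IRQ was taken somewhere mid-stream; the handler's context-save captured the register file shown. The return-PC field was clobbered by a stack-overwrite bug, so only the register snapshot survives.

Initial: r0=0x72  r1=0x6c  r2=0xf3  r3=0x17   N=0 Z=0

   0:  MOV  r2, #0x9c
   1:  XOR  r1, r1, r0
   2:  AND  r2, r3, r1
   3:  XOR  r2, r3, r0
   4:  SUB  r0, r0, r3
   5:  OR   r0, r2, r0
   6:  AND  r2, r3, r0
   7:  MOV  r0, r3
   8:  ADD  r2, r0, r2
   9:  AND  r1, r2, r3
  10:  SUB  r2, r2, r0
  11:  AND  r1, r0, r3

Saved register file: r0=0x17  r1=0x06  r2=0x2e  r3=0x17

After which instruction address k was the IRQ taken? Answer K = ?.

K = 9

after  0: r0=0x72 r1=0x6c r2=0x9c r3=0x17  N=0 Z=0
after  1: r0=0x72 r1=0x1e r2=0x9c r3=0x17  N=0 Z=0
after  2: r0=0x72 r1=0x1e r2=0x16 r3=0x17  N=0 Z=0
after  3: r0=0x72 r1=0x1e r2=0x65 r3=0x17  N=0 Z=0
after  4: r0=0x5b r1=0x1e r2=0x65 r3=0x17  N=0 Z=0
after  5: r0=0x7f r1=0x1e r2=0x65 r3=0x17  N=0 Z=0
after  6: r0=0x7f r1=0x1e r2=0x17 r3=0x17  N=0 Z=0
after  7: r0=0x17 r1=0x1e r2=0x17 r3=0x17  N=0 Z=0
after  8: r0=0x17 r1=0x1e r2=0x2e r3=0x17  N=0 Z=0
after  9: r0=0x17 r1=0x06 r2=0x2e r3=0x17  N=0 Z=0
-- IRQ taken; context saved, return-PC = 10 --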